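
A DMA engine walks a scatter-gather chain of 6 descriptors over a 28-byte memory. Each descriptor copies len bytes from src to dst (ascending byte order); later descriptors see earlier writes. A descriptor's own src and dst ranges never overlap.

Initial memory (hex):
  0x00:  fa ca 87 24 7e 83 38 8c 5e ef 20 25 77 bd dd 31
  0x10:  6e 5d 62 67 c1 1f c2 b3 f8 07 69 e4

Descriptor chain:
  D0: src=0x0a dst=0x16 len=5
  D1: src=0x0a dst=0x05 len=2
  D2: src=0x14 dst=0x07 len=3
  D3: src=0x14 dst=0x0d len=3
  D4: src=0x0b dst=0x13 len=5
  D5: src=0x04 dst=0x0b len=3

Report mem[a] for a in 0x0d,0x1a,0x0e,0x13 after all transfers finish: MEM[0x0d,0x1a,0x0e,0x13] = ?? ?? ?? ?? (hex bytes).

[0] 0x0a->0x16 len=5 : 20 25 77 bd dd
[1] 0x0a->0x05 len=2 : 20 25
[2] 0x14->0x07 len=3 : c1 1f 20
[3] 0x14->0x0d len=3 : c1 1f 20
[4] 0x0b->0x13 len=5 : 25 77 c1 1f 20
[5] 0x04->0x0b len=3 : 7e 20 25
query mem[0x0d]=0x25, mem[0x1a]=0xdd, mem[0x0e]=0x1f, mem[0x13]=0x25

MEM[0x0d,0x1a,0x0e,0x13] = 25 dd 1f 25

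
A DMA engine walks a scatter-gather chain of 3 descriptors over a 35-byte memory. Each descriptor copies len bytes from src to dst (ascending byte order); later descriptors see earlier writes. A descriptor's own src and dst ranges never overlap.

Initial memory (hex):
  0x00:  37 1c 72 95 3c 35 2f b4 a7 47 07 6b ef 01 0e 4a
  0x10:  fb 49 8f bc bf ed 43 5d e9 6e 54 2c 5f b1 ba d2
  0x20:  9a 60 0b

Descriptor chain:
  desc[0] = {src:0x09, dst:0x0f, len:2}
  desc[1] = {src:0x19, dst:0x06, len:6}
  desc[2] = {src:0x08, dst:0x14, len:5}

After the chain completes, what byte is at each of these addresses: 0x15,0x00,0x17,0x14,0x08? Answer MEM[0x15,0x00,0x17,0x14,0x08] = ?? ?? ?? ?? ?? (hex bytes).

#0 dst[0x0f+2] := {0x47,0x07}
#1 dst[0x06+6] := {0x6e,0x54,0x2c,0x5f,0xb1,0xba}
#2 dst[0x14+5] := {0x2c,0x5f,0xb1,0xba,0xef}
query mem[0x15]=0x5f, mem[0x00]=0x37, mem[0x17]=0xba, mem[0x14]=0x2c, mem[0x08]=0x2c

MEM[0x15,0x00,0x17,0x14,0x08] = 5f 37 ba 2c 2c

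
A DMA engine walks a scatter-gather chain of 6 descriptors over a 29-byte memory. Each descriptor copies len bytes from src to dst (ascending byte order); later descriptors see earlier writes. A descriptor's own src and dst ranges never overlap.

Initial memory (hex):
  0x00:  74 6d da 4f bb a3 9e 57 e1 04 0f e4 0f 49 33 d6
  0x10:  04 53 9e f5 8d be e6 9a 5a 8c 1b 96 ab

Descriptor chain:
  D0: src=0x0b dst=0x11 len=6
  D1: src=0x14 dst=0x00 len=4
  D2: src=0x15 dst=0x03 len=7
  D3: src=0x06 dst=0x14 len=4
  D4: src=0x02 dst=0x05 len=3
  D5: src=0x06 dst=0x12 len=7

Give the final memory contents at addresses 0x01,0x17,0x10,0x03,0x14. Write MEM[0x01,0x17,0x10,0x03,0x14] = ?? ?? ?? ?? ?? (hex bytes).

MEM[0x01,0x17,0x10,0x03,0x14] = d6 e4 04 d6 1b

  after D0: wrote 6B at 0x11 = e40f4933d604
  after D1: wrote 4B at 0x00 = 33d6049a
  after D2: wrote 7B at 0x03 = d6049a5a8c1b96
  after D3: wrote 4B at 0x14 = 5a8c1b96
  after D4: wrote 3B at 0x05 = 04d604
  after D5: wrote 7B at 0x12 = d6041b960fe40f
query mem[0x01]=0xd6, mem[0x17]=0xe4, mem[0x10]=0x04, mem[0x03]=0xd6, mem[0x14]=0x1b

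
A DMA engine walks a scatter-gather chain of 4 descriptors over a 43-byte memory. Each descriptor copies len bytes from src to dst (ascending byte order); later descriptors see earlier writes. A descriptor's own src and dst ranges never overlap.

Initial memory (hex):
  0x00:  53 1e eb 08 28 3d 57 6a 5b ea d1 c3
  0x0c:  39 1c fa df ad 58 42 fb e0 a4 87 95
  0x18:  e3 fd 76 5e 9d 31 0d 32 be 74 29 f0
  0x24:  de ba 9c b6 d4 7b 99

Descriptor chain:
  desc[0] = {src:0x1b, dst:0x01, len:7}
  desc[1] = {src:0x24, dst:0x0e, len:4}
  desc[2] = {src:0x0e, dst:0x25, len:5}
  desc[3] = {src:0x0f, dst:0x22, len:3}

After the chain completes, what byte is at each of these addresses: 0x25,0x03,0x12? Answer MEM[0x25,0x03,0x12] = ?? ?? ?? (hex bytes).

MEM[0x25,0x03,0x12] = de 31 42

[0] 0x1b->0x01 len=7 : 5e 9d 31 0d 32 be 74
[1] 0x24->0x0e len=4 : de ba 9c b6
[2] 0x0e->0x25 len=5 : de ba 9c b6 42
[3] 0x0f->0x22 len=3 : ba 9c b6
query mem[0x25]=0xde, mem[0x03]=0x31, mem[0x12]=0x42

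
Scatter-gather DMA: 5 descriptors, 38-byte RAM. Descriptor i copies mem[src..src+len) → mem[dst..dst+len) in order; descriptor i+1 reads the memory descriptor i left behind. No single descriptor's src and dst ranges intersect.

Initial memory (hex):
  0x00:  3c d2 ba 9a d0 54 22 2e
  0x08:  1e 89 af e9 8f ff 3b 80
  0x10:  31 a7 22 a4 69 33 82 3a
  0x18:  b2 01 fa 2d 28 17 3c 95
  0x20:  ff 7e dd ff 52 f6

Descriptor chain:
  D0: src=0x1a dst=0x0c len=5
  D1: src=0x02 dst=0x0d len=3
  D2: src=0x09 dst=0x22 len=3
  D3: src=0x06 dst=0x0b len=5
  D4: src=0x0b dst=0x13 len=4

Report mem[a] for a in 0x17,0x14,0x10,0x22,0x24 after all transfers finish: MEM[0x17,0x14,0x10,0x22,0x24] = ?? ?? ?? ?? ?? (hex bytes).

  after D0: wrote 5B at 0x0c = fa2d28173c
  after D1: wrote 3B at 0x0d = ba9ad0
  after D2: wrote 3B at 0x22 = 89afe9
  after D3: wrote 5B at 0x0b = 222e1e89af
  after D4: wrote 4B at 0x13 = 222e1e89
query mem[0x17]=0x3a, mem[0x14]=0x2e, mem[0x10]=0x3c, mem[0x22]=0x89, mem[0x24]=0xe9

MEM[0x17,0x14,0x10,0x22,0x24] = 3a 2e 3c 89 e9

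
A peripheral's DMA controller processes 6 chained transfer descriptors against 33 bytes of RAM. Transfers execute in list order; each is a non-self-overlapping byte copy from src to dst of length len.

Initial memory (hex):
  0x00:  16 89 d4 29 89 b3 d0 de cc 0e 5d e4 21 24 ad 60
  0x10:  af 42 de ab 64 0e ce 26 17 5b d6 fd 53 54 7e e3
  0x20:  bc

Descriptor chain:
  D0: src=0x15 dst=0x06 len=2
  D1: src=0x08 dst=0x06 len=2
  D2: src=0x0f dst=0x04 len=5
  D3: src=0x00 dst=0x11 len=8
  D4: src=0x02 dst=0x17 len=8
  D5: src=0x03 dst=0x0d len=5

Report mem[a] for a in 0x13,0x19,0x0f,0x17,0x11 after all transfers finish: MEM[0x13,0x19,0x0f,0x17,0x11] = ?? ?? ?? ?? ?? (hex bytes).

#0 dst[0x06+2] := {0x0e,0xce}
#1 dst[0x06+2] := {0xcc,0x0e}
#2 dst[0x04+5] := {0x60,0xaf,0x42,0xde,0xab}
#3 dst[0x11+8] := {0x16,0x89,0xd4,0x29,0x60,0xaf,0x42,0xde}
#4 dst[0x17+8] := {0xd4,0x29,0x60,0xaf,0x42,0xde,0xab,0x0e}
#5 dst[0x0d+5] := {0x29,0x60,0xaf,0x42,0xde}
query mem[0x13]=0xd4, mem[0x19]=0x60, mem[0x0f]=0xaf, mem[0x17]=0xd4, mem[0x11]=0xde

MEM[0x13,0x19,0x0f,0x17,0x11] = d4 60 af d4 de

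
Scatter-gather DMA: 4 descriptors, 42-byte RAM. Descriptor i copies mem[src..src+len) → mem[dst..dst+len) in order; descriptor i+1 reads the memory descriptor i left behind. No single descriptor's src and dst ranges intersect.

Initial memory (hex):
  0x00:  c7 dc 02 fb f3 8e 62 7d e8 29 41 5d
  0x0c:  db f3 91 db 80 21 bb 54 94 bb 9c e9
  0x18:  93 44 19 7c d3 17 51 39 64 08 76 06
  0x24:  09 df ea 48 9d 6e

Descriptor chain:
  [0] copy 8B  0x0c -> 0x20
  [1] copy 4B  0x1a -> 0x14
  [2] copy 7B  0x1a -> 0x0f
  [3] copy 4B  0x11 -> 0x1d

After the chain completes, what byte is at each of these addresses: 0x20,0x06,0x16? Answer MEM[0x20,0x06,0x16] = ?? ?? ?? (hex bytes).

D0: mem[0x20..0x27] <- [db f3 91 db 80 21 bb 54]
D1: mem[0x14..0x17] <- [19 7c d3 17]
D2: mem[0x0f..0x15] <- [19 7c d3 17 51 39 db]
D3: mem[0x1d..0x20] <- [d3 17 51 39]
query mem[0x20]=0x39, mem[0x06]=0x62, mem[0x16]=0xd3

MEM[0x20,0x06,0x16] = 39 62 d3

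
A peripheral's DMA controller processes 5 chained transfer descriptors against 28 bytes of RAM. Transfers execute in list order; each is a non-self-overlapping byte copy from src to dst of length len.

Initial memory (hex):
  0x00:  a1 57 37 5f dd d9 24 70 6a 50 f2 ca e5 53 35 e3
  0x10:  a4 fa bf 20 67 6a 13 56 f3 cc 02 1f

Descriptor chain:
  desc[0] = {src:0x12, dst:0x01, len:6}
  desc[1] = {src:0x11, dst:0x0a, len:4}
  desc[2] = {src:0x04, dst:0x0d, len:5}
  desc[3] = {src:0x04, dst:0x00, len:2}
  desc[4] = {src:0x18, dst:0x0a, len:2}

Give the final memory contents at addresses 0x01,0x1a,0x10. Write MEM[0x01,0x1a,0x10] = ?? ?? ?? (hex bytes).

MEM[0x01,0x1a,0x10] = 13 02 70

D0: mem[0x01..0x06] <- [bf 20 67 6a 13 56]
D1: mem[0x0a..0x0d] <- [fa bf 20 67]
D2: mem[0x0d..0x11] <- [6a 13 56 70 6a]
D3: mem[0x00..0x01] <- [6a 13]
D4: mem[0x0a..0x0b] <- [f3 cc]
query mem[0x01]=0x13, mem[0x1a]=0x02, mem[0x10]=0x70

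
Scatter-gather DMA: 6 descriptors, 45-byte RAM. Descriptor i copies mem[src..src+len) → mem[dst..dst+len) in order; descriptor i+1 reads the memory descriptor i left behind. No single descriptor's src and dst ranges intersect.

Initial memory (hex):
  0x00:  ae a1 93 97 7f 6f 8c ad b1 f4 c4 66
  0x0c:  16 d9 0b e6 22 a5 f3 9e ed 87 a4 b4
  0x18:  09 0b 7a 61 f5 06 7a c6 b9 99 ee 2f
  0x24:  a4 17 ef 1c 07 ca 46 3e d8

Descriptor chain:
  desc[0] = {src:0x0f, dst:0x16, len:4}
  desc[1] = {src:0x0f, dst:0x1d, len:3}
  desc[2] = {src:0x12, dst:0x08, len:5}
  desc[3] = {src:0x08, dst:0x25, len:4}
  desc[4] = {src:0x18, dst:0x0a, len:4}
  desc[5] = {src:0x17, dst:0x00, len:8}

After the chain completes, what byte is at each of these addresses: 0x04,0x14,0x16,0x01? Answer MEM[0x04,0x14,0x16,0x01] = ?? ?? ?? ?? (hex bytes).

  after D0: wrote 4B at 0x16 = e622a5f3
  after D1: wrote 3B at 0x1d = e622a5
  after D2: wrote 5B at 0x08 = f39eed87e6
  after D3: wrote 4B at 0x25 = f39eed87
  after D4: wrote 4B at 0x0a = a5f37a61
  after D5: wrote 8B at 0x00 = 22a5f37a61f5e622
query mem[0x04]=0x61, mem[0x14]=0xed, mem[0x16]=0xe6, mem[0x01]=0xa5

MEM[0x04,0x14,0x16,0x01] = 61 ed e6 a5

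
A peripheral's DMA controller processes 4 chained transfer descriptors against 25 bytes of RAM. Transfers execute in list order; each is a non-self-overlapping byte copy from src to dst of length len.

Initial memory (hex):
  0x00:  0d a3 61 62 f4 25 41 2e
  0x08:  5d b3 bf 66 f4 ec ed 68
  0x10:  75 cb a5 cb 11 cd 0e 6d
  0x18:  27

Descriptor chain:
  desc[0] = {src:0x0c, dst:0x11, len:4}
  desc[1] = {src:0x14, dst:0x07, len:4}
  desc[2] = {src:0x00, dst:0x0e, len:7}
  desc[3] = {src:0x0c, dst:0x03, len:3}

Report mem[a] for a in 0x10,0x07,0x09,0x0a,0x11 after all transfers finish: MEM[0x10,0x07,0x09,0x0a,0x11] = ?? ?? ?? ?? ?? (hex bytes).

[0] 0x0c->0x11 len=4 : f4 ec ed 68
[1] 0x14->0x07 len=4 : 68 cd 0e 6d
[2] 0x00->0x0e len=7 : 0d a3 61 62 f4 25 41
[3] 0x0c->0x03 len=3 : f4 ec 0d
query mem[0x10]=0x61, mem[0x07]=0x68, mem[0x09]=0x0e, mem[0x0a]=0x6d, mem[0x11]=0x62

MEM[0x10,0x07,0x09,0x0a,0x11] = 61 68 0e 6d 62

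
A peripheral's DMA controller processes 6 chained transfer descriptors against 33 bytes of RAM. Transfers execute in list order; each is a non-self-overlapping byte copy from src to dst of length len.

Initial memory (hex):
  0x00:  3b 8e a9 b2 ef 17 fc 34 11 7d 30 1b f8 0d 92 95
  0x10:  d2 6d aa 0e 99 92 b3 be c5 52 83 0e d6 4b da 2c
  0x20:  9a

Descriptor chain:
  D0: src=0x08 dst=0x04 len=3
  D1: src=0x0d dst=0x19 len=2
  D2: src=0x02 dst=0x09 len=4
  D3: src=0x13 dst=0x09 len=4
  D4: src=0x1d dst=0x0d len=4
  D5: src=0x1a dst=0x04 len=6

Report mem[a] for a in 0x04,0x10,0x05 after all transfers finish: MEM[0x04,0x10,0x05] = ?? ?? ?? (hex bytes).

MEM[0x04,0x10,0x05] = 92 9a 0e

[0] 0x08->0x04 len=3 : 11 7d 30
[1] 0x0d->0x19 len=2 : 0d 92
[2] 0x02->0x09 len=4 : a9 b2 11 7d
[3] 0x13->0x09 len=4 : 0e 99 92 b3
[4] 0x1d->0x0d len=4 : 4b da 2c 9a
[5] 0x1a->0x04 len=6 : 92 0e d6 4b da 2c
query mem[0x04]=0x92, mem[0x10]=0x9a, mem[0x05]=0x0e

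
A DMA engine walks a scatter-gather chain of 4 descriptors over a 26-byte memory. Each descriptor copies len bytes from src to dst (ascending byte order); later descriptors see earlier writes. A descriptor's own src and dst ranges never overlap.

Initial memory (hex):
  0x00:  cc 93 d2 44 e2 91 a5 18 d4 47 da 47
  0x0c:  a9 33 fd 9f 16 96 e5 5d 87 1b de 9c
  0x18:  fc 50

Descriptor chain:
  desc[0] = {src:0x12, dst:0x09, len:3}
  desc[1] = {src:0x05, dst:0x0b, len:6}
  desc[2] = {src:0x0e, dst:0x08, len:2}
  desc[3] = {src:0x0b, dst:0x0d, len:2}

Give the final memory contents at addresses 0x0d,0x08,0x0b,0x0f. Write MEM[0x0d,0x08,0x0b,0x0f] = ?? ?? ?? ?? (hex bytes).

MEM[0x0d,0x08,0x0b,0x0f] = 91 d4 91 e5

[0] 0x12->0x09 len=3 : e5 5d 87
[1] 0x05->0x0b len=6 : 91 a5 18 d4 e5 5d
[2] 0x0e->0x08 len=2 : d4 e5
[3] 0x0b->0x0d len=2 : 91 a5
query mem[0x0d]=0x91, mem[0x08]=0xd4, mem[0x0b]=0x91, mem[0x0f]=0xe5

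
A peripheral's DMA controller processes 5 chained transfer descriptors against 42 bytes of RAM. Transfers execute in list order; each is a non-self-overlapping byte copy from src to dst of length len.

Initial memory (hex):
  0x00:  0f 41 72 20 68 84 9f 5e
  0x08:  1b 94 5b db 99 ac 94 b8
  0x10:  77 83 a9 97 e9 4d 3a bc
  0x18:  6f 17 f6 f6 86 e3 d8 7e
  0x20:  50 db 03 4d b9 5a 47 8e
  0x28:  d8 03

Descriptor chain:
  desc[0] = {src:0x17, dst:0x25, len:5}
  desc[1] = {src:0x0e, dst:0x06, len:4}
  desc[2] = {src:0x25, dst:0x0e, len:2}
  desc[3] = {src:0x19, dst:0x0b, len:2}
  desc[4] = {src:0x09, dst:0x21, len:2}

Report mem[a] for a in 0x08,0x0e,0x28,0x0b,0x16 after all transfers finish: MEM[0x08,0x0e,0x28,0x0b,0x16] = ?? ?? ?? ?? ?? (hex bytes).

  after D0: wrote 5B at 0x25 = bc6f17f6f6
  after D1: wrote 4B at 0x06 = 94b87783
  after D2: wrote 2B at 0x0e = bc6f
  after D3: wrote 2B at 0x0b = 17f6
  after D4: wrote 2B at 0x21 = 835b
query mem[0x08]=0x77, mem[0x0e]=0xbc, mem[0x28]=0xf6, mem[0x0b]=0x17, mem[0x16]=0x3a

MEM[0x08,0x0e,0x28,0x0b,0x16] = 77 bc f6 17 3a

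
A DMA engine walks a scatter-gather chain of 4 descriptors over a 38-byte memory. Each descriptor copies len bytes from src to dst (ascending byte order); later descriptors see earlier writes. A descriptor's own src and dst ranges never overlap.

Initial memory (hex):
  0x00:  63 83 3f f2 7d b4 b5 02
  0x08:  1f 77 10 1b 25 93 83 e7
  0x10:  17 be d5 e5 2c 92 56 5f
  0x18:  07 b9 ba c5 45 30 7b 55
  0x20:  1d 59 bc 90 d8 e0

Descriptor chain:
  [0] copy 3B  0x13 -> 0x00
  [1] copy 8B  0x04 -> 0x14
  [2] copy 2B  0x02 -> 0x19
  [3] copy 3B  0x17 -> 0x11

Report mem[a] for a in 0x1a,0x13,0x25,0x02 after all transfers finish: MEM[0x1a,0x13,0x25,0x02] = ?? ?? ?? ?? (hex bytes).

  after D0: wrote 3B at 0x00 = e52c92
  after D1: wrote 8B at 0x14 = 7db4b5021f77101b
  after D2: wrote 2B at 0x19 = 92f2
  after D3: wrote 3B at 0x11 = 021f92
query mem[0x1a]=0xf2, mem[0x13]=0x92, mem[0x25]=0xe0, mem[0x02]=0x92

MEM[0x1a,0x13,0x25,0x02] = f2 92 e0 92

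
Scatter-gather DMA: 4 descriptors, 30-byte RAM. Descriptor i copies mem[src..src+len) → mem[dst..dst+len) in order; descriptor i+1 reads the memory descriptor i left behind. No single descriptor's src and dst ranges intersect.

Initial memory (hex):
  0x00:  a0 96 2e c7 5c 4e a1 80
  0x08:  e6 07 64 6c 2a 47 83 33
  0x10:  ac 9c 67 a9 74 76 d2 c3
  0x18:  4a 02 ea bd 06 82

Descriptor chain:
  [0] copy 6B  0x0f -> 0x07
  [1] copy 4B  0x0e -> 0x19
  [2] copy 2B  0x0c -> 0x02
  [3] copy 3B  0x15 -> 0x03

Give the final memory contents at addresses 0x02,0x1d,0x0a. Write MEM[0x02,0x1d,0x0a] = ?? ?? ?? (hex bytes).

MEM[0x02,0x1d,0x0a] = 74 82 67

  after D0: wrote 6B at 0x07 = 33ac9c67a974
  after D1: wrote 4B at 0x19 = 8333ac9c
  after D2: wrote 2B at 0x02 = 7447
  after D3: wrote 3B at 0x03 = 76d2c3
query mem[0x02]=0x74, mem[0x1d]=0x82, mem[0x0a]=0x67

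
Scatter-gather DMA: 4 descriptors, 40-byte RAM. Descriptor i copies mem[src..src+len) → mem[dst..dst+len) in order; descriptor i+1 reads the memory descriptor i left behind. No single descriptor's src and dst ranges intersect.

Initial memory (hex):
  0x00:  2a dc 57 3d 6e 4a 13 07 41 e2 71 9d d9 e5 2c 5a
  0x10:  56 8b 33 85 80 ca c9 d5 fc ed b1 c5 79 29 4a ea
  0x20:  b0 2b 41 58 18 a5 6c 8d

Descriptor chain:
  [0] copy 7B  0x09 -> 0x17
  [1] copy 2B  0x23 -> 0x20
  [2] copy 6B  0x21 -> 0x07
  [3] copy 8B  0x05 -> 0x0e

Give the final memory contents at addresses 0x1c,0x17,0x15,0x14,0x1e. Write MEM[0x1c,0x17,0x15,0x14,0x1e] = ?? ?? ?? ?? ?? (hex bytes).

MEM[0x1c,0x17,0x15,0x14,0x1e] = 2c e2 6c a5 4a

#0 dst[0x17+7] := {0xe2,0x71,0x9d,0xd9,0xe5,0x2c,0x5a}
#1 dst[0x20+2] := {0x58,0x18}
#2 dst[0x07+6] := {0x18,0x41,0x58,0x18,0xa5,0x6c}
#3 dst[0x0e+8] := {0x4a,0x13,0x18,0x41,0x58,0x18,0xa5,0x6c}
query mem[0x1c]=0x2c, mem[0x17]=0xe2, mem[0x15]=0x6c, mem[0x14]=0xa5, mem[0x1e]=0x4a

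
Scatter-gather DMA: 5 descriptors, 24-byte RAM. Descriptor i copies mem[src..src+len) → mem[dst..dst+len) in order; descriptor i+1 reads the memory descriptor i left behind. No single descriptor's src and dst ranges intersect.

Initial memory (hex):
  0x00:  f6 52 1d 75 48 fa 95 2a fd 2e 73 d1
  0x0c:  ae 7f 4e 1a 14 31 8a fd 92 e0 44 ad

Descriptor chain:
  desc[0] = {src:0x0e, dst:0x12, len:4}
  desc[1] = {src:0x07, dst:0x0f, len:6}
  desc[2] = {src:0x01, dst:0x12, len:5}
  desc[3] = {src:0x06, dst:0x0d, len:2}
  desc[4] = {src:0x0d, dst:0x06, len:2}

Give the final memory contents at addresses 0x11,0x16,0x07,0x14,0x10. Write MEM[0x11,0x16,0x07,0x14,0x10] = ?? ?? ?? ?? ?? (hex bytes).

MEM[0x11,0x16,0x07,0x14,0x10] = 2e fa 2a 75 fd

  after D0: wrote 4B at 0x12 = 4e1a1431
  after D1: wrote 6B at 0x0f = 2afd2e73d1ae
  after D2: wrote 5B at 0x12 = 521d7548fa
  after D3: wrote 2B at 0x0d = 952a
  after D4: wrote 2B at 0x06 = 952a
query mem[0x11]=0x2e, mem[0x16]=0xfa, mem[0x07]=0x2a, mem[0x14]=0x75, mem[0x10]=0xfd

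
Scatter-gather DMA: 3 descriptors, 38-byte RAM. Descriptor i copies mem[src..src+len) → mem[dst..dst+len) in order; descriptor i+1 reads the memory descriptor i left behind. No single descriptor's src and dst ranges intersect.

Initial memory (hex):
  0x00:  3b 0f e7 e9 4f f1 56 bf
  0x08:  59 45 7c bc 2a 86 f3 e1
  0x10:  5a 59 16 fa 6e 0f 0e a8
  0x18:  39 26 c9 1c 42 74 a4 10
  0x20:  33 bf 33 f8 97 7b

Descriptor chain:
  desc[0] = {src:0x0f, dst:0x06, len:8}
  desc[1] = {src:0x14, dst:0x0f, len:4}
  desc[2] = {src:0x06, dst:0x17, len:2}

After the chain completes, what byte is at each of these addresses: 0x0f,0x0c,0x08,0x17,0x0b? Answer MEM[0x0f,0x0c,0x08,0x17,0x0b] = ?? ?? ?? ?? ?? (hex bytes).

MEM[0x0f,0x0c,0x08,0x17,0x0b] = 6e 0f 59 e1 6e

D0: mem[0x06..0x0d] <- [e1 5a 59 16 fa 6e 0f 0e]
D1: mem[0x0f..0x12] <- [6e 0f 0e a8]
D2: mem[0x17..0x18] <- [e1 5a]
query mem[0x0f]=0x6e, mem[0x0c]=0x0f, mem[0x08]=0x59, mem[0x17]=0xe1, mem[0x0b]=0x6e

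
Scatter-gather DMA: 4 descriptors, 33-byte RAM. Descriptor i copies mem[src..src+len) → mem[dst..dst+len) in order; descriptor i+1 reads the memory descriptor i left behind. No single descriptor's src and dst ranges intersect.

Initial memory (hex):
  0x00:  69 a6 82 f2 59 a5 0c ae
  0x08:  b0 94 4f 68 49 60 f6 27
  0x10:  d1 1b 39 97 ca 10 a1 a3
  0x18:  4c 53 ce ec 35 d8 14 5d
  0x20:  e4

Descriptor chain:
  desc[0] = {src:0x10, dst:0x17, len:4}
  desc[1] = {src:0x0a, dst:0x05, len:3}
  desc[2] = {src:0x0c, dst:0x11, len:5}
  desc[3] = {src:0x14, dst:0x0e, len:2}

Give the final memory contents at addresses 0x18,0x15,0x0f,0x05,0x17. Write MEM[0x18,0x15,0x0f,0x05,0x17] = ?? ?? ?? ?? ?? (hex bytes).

D0: mem[0x17..0x1a] <- [d1 1b 39 97]
D1: mem[0x05..0x07] <- [4f 68 49]
D2: mem[0x11..0x15] <- [49 60 f6 27 d1]
D3: mem[0x0e..0x0f] <- [27 d1]
query mem[0x18]=0x1b, mem[0x15]=0xd1, mem[0x0f]=0xd1, mem[0x05]=0x4f, mem[0x17]=0xd1

MEM[0x18,0x15,0x0f,0x05,0x17] = 1b d1 d1 4f d1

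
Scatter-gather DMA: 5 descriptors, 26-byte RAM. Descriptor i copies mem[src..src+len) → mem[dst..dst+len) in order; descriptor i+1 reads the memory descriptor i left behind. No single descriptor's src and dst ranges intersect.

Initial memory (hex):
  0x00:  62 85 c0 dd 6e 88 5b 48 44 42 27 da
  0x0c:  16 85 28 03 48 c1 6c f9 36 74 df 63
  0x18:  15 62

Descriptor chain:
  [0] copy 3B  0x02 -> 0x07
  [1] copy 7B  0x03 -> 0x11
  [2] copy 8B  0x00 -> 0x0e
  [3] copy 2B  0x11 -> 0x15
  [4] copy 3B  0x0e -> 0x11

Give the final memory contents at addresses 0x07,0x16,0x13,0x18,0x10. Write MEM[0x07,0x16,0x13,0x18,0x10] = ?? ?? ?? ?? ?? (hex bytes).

MEM[0x07,0x16,0x13,0x18,0x10] = c0 6e c0 15 c0

[0] 0x02->0x07 len=3 : c0 dd 6e
[1] 0x03->0x11 len=7 : dd 6e 88 5b c0 dd 6e
[2] 0x00->0x0e len=8 : 62 85 c0 dd 6e 88 5b c0
[3] 0x11->0x15 len=2 : dd 6e
[4] 0x0e->0x11 len=3 : 62 85 c0
query mem[0x07]=0xc0, mem[0x16]=0x6e, mem[0x13]=0xc0, mem[0x18]=0x15, mem[0x10]=0xc0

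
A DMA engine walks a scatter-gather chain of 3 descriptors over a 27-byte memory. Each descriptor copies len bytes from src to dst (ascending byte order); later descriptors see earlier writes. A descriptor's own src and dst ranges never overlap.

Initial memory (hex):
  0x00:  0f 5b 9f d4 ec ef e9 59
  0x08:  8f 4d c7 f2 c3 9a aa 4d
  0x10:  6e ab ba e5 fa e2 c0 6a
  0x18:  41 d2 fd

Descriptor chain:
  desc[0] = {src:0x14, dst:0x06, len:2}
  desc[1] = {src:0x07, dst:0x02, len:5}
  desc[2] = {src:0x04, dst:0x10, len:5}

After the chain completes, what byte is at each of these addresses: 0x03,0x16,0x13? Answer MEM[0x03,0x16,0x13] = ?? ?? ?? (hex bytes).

  after D0: wrote 2B at 0x06 = fae2
  after D1: wrote 5B at 0x02 = e28f4dc7f2
  after D2: wrote 5B at 0x10 = 4dc7f2e28f
query mem[0x03]=0x8f, mem[0x16]=0xc0, mem[0x13]=0xe2

MEM[0x03,0x16,0x13] = 8f c0 e2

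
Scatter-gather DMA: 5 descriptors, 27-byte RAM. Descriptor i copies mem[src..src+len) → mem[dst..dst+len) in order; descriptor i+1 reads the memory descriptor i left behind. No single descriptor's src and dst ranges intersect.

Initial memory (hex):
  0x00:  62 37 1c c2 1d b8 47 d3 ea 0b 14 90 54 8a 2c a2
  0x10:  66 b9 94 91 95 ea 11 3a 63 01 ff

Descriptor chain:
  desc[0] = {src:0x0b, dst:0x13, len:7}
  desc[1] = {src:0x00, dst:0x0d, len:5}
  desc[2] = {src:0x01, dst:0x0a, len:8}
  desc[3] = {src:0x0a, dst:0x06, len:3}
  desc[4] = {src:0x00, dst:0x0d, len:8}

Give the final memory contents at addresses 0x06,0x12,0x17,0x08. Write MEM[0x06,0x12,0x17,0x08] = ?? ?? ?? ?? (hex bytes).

MEM[0x06,0x12,0x17,0x08] = 37 b8 a2 c2

D0: mem[0x13..0x19] <- [90 54 8a 2c a2 66 b9]
D1: mem[0x0d..0x11] <- [62 37 1c c2 1d]
D2: mem[0x0a..0x11] <- [37 1c c2 1d b8 47 d3 ea]
D3: mem[0x06..0x08] <- [37 1c c2]
D4: mem[0x0d..0x14] <- [62 37 1c c2 1d b8 37 1c]
query mem[0x06]=0x37, mem[0x12]=0xb8, mem[0x17]=0xa2, mem[0x08]=0xc2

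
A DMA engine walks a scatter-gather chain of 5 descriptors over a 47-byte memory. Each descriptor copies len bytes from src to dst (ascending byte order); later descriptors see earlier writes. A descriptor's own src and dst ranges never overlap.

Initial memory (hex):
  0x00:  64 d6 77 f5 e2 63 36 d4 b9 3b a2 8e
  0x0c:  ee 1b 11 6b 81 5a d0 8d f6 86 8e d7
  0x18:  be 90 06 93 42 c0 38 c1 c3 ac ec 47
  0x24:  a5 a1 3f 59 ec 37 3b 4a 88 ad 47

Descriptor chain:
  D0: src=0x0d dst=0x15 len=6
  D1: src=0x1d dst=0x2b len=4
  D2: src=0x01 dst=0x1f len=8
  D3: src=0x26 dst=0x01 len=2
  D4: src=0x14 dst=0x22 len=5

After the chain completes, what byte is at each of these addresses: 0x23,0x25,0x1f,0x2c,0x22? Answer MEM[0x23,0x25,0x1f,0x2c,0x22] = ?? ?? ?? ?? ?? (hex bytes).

MEM[0x23,0x25,0x1f,0x2c,0x22] = 1b 6b d6 38 f6

#0 dst[0x15+6] := {0x1b,0x11,0x6b,0x81,0x5a,0xd0}
#1 dst[0x2b+4] := {0xc0,0x38,0xc1,0xc3}
#2 dst[0x1f+8] := {0xd6,0x77,0xf5,0xe2,0x63,0x36,0xd4,0xb9}
#3 dst[0x01+2] := {0xb9,0x59}
#4 dst[0x22+5] := {0xf6,0x1b,0x11,0x6b,0x81}
query mem[0x23]=0x1b, mem[0x25]=0x6b, mem[0x1f]=0xd6, mem[0x2c]=0x38, mem[0x22]=0xf6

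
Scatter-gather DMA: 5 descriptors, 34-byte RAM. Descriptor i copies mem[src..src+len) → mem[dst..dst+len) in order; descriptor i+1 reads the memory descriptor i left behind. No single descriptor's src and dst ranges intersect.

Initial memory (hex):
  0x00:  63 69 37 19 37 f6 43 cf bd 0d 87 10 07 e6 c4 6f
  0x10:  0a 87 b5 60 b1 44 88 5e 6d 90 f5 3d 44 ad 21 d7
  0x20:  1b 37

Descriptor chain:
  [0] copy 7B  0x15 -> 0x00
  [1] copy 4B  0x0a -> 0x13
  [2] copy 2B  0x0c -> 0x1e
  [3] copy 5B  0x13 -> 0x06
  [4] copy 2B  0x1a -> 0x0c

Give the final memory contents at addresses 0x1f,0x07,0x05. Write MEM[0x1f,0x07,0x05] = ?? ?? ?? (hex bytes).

MEM[0x1f,0x07,0x05] = e6 10 f5

  after D0: wrote 7B at 0x00 = 44885e6d90f53d
  after D1: wrote 4B at 0x13 = 871007e6
  after D2: wrote 2B at 0x1e = 07e6
  after D3: wrote 5B at 0x06 = 871007e65e
  after D4: wrote 2B at 0x0c = f53d
query mem[0x1f]=0xe6, mem[0x07]=0x10, mem[0x05]=0xf5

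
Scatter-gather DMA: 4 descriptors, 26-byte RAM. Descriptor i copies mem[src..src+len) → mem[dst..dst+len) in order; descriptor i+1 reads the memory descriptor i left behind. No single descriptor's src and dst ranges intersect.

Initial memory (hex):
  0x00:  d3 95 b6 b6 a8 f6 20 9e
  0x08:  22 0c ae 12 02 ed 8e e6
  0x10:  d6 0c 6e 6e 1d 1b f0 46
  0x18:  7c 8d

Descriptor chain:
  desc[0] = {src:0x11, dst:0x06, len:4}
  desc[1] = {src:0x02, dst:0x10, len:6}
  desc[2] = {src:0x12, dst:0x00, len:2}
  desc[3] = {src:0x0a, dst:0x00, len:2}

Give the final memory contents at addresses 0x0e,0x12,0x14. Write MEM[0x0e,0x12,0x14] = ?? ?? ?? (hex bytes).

#0 dst[0x06+4] := {0x0c,0x6e,0x6e,0x1d}
#1 dst[0x10+6] := {0xb6,0xb6,0xa8,0xf6,0x0c,0x6e}
#2 dst[0x00+2] := {0xa8,0xf6}
#3 dst[0x00+2] := {0xae,0x12}
query mem[0x0e]=0x8e, mem[0x12]=0xa8, mem[0x14]=0x0c

MEM[0x0e,0x12,0x14] = 8e a8 0c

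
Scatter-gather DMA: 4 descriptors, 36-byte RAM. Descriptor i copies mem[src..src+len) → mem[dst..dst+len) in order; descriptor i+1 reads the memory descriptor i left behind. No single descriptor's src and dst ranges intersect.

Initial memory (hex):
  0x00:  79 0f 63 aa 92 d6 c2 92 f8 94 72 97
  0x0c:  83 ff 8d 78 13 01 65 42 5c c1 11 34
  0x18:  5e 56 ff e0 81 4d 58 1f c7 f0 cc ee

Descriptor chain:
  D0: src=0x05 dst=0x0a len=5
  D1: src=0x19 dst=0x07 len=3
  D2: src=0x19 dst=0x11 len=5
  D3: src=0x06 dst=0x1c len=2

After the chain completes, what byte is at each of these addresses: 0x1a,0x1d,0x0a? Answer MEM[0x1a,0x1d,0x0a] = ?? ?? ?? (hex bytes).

  after D0: wrote 5B at 0x0a = d6c292f894
  after D1: wrote 3B at 0x07 = 56ffe0
  after D2: wrote 5B at 0x11 = 56ffe0814d
  after D3: wrote 2B at 0x1c = c256
query mem[0x1a]=0xff, mem[0x1d]=0x56, mem[0x0a]=0xd6

MEM[0x1a,0x1d,0x0a] = ff 56 d6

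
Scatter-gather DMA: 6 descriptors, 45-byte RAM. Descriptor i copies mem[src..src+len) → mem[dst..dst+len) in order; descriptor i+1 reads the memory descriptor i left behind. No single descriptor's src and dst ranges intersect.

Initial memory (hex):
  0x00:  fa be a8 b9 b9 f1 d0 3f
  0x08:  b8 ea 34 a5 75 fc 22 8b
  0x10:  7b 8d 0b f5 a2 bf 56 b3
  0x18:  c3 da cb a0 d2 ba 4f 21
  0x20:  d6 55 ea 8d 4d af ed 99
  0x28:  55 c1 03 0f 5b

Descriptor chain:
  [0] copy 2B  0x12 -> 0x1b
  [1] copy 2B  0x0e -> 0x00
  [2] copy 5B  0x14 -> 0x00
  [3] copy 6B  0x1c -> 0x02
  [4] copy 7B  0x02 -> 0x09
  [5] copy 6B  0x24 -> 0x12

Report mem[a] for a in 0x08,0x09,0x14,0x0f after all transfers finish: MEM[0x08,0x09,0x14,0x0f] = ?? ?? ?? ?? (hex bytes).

MEM[0x08,0x09,0x14,0x0f] = b8 f5 ed b8

  after D0: wrote 2B at 0x1b = 0bf5
  after D1: wrote 2B at 0x00 = 228b
  after D2: wrote 5B at 0x00 = a2bf56b3c3
  after D3: wrote 6B at 0x02 = f5ba4f21d655
  after D4: wrote 7B at 0x09 = f5ba4f21d655b8
  after D5: wrote 6B at 0x12 = 4dafed9955c1
query mem[0x08]=0xb8, mem[0x09]=0xf5, mem[0x14]=0xed, mem[0x0f]=0xb8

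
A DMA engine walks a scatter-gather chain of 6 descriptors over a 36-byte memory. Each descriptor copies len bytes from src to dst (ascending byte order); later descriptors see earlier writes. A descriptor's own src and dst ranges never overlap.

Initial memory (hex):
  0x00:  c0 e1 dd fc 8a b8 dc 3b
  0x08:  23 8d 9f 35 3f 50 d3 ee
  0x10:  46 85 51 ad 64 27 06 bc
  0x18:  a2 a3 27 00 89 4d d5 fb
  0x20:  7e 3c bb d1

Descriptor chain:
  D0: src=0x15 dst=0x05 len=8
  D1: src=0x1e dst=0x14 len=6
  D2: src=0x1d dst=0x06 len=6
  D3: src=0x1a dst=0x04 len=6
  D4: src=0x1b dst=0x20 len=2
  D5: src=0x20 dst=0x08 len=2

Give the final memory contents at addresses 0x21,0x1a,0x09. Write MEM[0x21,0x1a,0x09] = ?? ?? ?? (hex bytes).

MEM[0x21,0x1a,0x09] = 89 27 89

D0: mem[0x05..0x0c] <- [27 06 bc a2 a3 27 00 89]
D1: mem[0x14..0x19] <- [d5 fb 7e 3c bb d1]
D2: mem[0x06..0x0b] <- [4d d5 fb 7e 3c bb]
D3: mem[0x04..0x09] <- [27 00 89 4d d5 fb]
D4: mem[0x20..0x21] <- [00 89]
D5: mem[0x08..0x09] <- [00 89]
query mem[0x21]=0x89, mem[0x1a]=0x27, mem[0x09]=0x89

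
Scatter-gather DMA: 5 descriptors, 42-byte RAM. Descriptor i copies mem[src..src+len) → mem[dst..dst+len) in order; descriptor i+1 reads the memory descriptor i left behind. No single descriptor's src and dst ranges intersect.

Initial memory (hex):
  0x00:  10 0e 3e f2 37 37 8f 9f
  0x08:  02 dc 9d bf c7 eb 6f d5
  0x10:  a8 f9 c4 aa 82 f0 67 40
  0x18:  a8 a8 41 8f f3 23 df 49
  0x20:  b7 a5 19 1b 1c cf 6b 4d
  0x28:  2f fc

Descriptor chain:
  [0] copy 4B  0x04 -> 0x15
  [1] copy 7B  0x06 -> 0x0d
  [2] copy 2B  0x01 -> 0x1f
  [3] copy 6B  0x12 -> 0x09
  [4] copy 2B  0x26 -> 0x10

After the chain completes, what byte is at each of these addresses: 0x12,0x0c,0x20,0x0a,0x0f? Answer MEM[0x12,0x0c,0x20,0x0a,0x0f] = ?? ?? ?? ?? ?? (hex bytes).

  after D0: wrote 4B at 0x15 = 37378f9f
  after D1: wrote 7B at 0x0d = 8f9f02dc9dbfc7
  after D2: wrote 2B at 0x1f = 0e3e
  after D3: wrote 6B at 0x09 = bfc78237378f
  after D4: wrote 2B at 0x10 = 6b4d
query mem[0x12]=0xbf, mem[0x0c]=0x37, mem[0x20]=0x3e, mem[0x0a]=0xc7, mem[0x0f]=0x02

MEM[0x12,0x0c,0x20,0x0a,0x0f] = bf 37 3e c7 02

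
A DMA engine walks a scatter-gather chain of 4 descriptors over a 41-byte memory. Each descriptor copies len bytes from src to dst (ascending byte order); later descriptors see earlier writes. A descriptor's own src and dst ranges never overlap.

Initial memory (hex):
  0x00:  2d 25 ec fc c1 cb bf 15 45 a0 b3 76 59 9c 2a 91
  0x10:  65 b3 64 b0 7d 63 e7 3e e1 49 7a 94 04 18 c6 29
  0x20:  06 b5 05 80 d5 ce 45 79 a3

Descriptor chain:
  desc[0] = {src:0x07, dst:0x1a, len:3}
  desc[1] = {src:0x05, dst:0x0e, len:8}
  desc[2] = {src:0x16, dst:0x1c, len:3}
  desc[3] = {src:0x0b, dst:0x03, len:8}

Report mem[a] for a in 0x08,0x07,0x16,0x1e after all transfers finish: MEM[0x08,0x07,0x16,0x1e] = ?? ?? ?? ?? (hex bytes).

MEM[0x08,0x07,0x16,0x1e] = 15 bf e7 e1

D0: mem[0x1a..0x1c] <- [15 45 a0]
D1: mem[0x0e..0x15] <- [cb bf 15 45 a0 b3 76 59]
D2: mem[0x1c..0x1e] <- [e7 3e e1]
D3: mem[0x03..0x0a] <- [76 59 9c cb bf 15 45 a0]
query mem[0x08]=0x15, mem[0x07]=0xbf, mem[0x16]=0xe7, mem[0x1e]=0xe1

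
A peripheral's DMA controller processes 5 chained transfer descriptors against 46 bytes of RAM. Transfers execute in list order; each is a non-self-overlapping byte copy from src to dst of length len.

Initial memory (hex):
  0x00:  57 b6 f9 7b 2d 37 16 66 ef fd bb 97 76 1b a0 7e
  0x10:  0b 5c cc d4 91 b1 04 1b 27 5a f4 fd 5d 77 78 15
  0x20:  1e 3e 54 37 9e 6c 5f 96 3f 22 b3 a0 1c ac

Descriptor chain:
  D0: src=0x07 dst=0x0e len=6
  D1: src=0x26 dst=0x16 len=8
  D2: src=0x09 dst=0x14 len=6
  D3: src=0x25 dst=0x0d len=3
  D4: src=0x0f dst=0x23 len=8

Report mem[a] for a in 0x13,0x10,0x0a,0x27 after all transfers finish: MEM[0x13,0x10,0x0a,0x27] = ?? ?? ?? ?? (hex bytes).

MEM[0x13,0x10,0x0a,0x27] = 76 fd bb 76

  after D0: wrote 6B at 0x0e = 66effdbb9776
  after D1: wrote 8B at 0x16 = 5f963f22b3a01cac
  after D2: wrote 6B at 0x14 = fdbb97761b66
  after D3: wrote 3B at 0x0d = 6c5f96
  after D4: wrote 8B at 0x23 = 96fdbb9776fdbb97
query mem[0x13]=0x76, mem[0x10]=0xfd, mem[0x0a]=0xbb, mem[0x27]=0x76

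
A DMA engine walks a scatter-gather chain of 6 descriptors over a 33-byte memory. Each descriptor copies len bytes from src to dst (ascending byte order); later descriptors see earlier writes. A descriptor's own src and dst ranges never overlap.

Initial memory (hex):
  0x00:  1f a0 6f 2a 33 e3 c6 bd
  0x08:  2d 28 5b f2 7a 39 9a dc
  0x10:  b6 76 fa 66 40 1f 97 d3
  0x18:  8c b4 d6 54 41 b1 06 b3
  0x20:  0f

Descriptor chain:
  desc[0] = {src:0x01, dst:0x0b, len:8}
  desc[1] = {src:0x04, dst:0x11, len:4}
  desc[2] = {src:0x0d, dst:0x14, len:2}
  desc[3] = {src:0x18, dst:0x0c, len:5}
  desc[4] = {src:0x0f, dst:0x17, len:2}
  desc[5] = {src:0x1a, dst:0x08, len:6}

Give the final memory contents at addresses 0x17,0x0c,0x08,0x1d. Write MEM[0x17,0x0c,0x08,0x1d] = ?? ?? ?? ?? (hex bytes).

MEM[0x17,0x0c,0x08,0x1d] = 54 06 d6 b1

[0] 0x01->0x0b len=8 : a0 6f 2a 33 e3 c6 bd 2d
[1] 0x04->0x11 len=4 : 33 e3 c6 bd
[2] 0x0d->0x14 len=2 : 2a 33
[3] 0x18->0x0c len=5 : 8c b4 d6 54 41
[4] 0x0f->0x17 len=2 : 54 41
[5] 0x1a->0x08 len=6 : d6 54 41 b1 06 b3
query mem[0x17]=0x54, mem[0x0c]=0x06, mem[0x08]=0xd6, mem[0x1d]=0xb1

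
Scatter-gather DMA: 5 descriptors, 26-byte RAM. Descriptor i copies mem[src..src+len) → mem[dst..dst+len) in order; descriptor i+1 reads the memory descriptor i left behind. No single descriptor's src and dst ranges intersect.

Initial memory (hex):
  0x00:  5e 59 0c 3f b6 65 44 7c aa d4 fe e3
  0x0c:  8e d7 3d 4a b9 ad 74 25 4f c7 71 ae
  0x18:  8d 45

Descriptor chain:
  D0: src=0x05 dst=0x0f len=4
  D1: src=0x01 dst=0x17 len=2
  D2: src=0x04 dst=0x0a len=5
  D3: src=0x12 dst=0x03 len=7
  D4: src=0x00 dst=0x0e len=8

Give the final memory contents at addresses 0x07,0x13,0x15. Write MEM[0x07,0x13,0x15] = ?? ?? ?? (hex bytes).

D0: mem[0x0f..0x12] <- [65 44 7c aa]
D1: mem[0x17..0x18] <- [59 0c]
D2: mem[0x0a..0x0e] <- [b6 65 44 7c aa]
D3: mem[0x03..0x09] <- [aa 25 4f c7 71 59 0c]
D4: mem[0x0e..0x15] <- [5e 59 0c aa 25 4f c7 71]
query mem[0x07]=0x71, mem[0x13]=0x4f, mem[0x15]=0x71

MEM[0x07,0x13,0x15] = 71 4f 71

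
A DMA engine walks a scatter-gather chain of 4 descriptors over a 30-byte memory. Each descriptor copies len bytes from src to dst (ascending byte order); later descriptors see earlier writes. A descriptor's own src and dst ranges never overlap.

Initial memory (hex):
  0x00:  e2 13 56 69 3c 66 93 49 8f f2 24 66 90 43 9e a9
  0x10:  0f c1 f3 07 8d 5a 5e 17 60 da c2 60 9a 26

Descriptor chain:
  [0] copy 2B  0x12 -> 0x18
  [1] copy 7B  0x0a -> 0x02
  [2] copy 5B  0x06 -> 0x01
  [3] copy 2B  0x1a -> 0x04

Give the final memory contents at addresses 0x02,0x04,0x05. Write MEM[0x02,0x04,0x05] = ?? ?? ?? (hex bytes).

  after D0: wrote 2B at 0x18 = f307
  after D1: wrote 7B at 0x02 = 246690439ea90f
  after D2: wrote 5B at 0x01 = 9ea90ff224
  after D3: wrote 2B at 0x04 = c260
query mem[0x02]=0xa9, mem[0x04]=0xc2, mem[0x05]=0x60

MEM[0x02,0x04,0x05] = a9 c2 60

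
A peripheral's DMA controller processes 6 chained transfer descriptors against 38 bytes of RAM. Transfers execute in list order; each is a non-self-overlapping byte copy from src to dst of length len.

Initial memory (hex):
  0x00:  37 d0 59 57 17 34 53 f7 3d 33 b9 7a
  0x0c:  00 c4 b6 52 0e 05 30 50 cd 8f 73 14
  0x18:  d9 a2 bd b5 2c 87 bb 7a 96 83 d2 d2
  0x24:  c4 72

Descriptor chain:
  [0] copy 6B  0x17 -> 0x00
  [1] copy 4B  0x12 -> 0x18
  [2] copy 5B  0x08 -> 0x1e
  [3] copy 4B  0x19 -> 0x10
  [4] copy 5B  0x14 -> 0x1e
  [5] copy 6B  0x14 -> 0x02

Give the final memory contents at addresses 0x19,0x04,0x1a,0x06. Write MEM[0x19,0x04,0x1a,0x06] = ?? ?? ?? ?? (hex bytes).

MEM[0x19,0x04,0x1a,0x06] = 50 73 cd 30

[0] 0x17->0x00 len=6 : 14 d9 a2 bd b5 2c
[1] 0x12->0x18 len=4 : 30 50 cd 8f
[2] 0x08->0x1e len=5 : 3d 33 b9 7a 00
[3] 0x19->0x10 len=4 : 50 cd 8f 2c
[4] 0x14->0x1e len=5 : cd 8f 73 14 30
[5] 0x14->0x02 len=6 : cd 8f 73 14 30 50
query mem[0x19]=0x50, mem[0x04]=0x73, mem[0x1a]=0xcd, mem[0x06]=0x30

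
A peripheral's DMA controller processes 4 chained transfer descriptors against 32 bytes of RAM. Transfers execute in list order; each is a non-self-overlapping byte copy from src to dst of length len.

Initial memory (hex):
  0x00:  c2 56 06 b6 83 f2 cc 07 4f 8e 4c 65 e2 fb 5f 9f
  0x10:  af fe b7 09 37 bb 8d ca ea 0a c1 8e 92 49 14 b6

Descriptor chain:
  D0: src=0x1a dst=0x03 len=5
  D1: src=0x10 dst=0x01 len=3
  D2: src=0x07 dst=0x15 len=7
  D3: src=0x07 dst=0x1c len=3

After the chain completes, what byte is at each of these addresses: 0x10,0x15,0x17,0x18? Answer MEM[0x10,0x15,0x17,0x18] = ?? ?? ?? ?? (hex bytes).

MEM[0x10,0x15,0x17,0x18] = af 14 8e 4c

#0 dst[0x03+5] := {0xc1,0x8e,0x92,0x49,0x14}
#1 dst[0x01+3] := {0xaf,0xfe,0xb7}
#2 dst[0x15+7] := {0x14,0x4f,0x8e,0x4c,0x65,0xe2,0xfb}
#3 dst[0x1c+3] := {0x14,0x4f,0x8e}
query mem[0x10]=0xaf, mem[0x15]=0x14, mem[0x17]=0x8e, mem[0x18]=0x4c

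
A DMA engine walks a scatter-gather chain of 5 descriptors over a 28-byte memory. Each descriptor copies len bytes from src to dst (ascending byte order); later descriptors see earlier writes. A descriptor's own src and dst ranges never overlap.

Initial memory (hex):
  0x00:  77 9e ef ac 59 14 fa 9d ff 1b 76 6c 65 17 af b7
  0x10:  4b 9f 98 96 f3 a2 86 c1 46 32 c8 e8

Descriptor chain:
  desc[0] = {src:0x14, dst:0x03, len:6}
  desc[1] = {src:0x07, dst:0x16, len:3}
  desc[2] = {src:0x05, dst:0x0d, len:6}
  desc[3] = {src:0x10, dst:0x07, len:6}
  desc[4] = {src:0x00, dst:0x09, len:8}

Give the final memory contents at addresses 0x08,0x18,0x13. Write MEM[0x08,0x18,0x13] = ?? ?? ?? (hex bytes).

MEM[0x08,0x18,0x13] = 1b 1b 96

D0: mem[0x03..0x08] <- [f3 a2 86 c1 46 32]
D1: mem[0x16..0x18] <- [46 32 1b]
D2: mem[0x0d..0x12] <- [86 c1 46 32 1b 76]
D3: mem[0x07..0x0c] <- [32 1b 76 96 f3 a2]
D4: mem[0x09..0x10] <- [77 9e ef f3 a2 86 c1 32]
query mem[0x08]=0x1b, mem[0x18]=0x1b, mem[0x13]=0x96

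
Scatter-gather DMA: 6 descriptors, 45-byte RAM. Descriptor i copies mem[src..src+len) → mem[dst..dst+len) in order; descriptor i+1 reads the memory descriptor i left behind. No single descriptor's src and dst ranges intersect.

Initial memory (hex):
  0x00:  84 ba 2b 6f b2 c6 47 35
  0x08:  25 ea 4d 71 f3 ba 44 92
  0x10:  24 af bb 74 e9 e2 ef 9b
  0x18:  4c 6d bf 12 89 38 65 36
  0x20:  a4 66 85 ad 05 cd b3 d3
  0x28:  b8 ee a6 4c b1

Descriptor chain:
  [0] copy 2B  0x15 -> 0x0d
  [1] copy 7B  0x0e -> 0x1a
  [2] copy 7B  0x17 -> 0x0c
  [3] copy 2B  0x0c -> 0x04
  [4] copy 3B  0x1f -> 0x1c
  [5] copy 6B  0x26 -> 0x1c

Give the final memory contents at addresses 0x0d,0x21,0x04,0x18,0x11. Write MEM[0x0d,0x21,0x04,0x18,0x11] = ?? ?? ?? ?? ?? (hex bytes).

MEM[0x0d,0x21,0x04,0x18,0x11] = 4c 4c 9b 4c 24

[0] 0x15->0x0d len=2 : e2 ef
[1] 0x0e->0x1a len=7 : ef 92 24 af bb 74 e9
[2] 0x17->0x0c len=7 : 9b 4c 6d ef 92 24 af
[3] 0x0c->0x04 len=2 : 9b 4c
[4] 0x1f->0x1c len=3 : 74 e9 66
[5] 0x26->0x1c len=6 : b3 d3 b8 ee a6 4c
query mem[0x0d]=0x4c, mem[0x21]=0x4c, mem[0x04]=0x9b, mem[0x18]=0x4c, mem[0x11]=0x24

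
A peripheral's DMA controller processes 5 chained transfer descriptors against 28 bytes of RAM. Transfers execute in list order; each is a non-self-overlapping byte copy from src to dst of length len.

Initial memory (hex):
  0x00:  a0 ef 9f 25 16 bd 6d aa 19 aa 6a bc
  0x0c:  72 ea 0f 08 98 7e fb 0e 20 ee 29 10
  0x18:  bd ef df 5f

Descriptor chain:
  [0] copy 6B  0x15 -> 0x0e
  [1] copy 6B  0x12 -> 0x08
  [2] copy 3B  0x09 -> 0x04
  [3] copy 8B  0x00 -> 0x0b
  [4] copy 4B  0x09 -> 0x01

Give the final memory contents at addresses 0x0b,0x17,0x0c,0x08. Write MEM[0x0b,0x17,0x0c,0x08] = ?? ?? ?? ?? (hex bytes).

  after D0: wrote 6B at 0x0e = ee2910bdefdf
  after D1: wrote 6B at 0x08 = efdf20ee2910
  after D2: wrote 3B at 0x04 = df20ee
  after D3: wrote 8B at 0x0b = a0ef9f25df20eeaa
  after D4: wrote 4B at 0x01 = df20a0ef
query mem[0x0b]=0xa0, mem[0x17]=0x10, mem[0x0c]=0xef, mem[0x08]=0xef

MEM[0x0b,0x17,0x0c,0x08] = a0 10 ef ef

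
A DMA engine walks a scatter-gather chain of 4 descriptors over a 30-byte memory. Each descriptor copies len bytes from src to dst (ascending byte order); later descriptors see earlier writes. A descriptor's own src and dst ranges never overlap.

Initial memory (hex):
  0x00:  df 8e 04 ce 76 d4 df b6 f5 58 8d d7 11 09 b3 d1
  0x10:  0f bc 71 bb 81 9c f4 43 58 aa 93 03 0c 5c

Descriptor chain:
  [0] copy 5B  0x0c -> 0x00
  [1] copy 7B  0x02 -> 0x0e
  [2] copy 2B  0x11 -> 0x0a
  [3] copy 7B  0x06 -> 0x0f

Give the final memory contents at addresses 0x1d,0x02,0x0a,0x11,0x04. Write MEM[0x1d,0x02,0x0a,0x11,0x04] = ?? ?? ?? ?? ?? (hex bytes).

D0: mem[0x00..0x04] <- [11 09 b3 d1 0f]
D1: mem[0x0e..0x14] <- [b3 d1 0f d4 df b6 f5]
D2: mem[0x0a..0x0b] <- [d4 df]
D3: mem[0x0f..0x15] <- [df b6 f5 58 d4 df 11]
query mem[0x1d]=0x5c, mem[0x02]=0xb3, mem[0x0a]=0xd4, mem[0x11]=0xf5, mem[0x04]=0x0f

MEM[0x1d,0x02,0x0a,0x11,0x04] = 5c b3 d4 f5 0f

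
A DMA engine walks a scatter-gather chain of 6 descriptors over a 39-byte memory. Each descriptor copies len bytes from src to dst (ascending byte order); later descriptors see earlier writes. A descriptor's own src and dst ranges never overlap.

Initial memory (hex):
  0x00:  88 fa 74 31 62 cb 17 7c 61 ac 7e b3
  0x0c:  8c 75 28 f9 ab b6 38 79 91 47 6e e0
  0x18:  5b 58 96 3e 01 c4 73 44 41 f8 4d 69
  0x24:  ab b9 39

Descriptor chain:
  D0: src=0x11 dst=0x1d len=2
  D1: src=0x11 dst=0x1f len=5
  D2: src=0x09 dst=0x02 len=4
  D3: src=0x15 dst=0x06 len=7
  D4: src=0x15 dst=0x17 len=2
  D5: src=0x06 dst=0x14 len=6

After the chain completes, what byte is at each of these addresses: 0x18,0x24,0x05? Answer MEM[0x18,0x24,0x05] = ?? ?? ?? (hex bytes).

  after D0: wrote 2B at 0x1d = b638
  after D1: wrote 5B at 0x1f = b638799147
  after D2: wrote 4B at 0x02 = ac7eb38c
  after D3: wrote 7B at 0x06 = 476ee05b58963e
  after D4: wrote 2B at 0x17 = 476e
  after D5: wrote 6B at 0x14 = 476ee05b5896
query mem[0x18]=0x58, mem[0x24]=0xab, mem[0x05]=0x8c

MEM[0x18,0x24,0x05] = 58 ab 8c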